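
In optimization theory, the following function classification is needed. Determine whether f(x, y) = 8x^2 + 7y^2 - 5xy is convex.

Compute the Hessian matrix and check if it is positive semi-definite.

f(x,y) = 8x^2 + 7y^2 - 5xy
Hessian H = [[16, -5], [-5, 14]]
trace(H) = 30, det(H) = 199
Eigenvalues: (30 +/- sqrt(104)) / 2 = 20.1, 9.901
Since both eigenvalues > 0, f is convex.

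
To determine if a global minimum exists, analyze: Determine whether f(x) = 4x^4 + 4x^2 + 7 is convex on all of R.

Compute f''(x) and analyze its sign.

f(x) = 4x^4 + 4x^2 + 7
f'(x) = 16x^3 + 8x
f''(x) = 48x^2 + 8
f''(x) = 48x^2 + 8 >= 8 > 0 for all x
Therefore, f is convex on R.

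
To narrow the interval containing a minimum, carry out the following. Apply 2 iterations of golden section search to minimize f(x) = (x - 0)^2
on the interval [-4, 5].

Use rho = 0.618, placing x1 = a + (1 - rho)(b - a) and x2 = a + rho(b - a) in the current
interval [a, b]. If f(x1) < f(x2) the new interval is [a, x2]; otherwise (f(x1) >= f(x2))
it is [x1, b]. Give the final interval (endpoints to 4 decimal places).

Golden section search for min of f(x) = (x - 0)^2 on [-4, 5].
Each step: x1 = a + (1 - rho)(b - a), x2 = a + rho(b - a); if f(x1) < f(x2) keep [a, x2], otherwise keep [x1, b].
Step 1: [-4.0000, 5.0000], x1=-0.5620 (f=0.3158), x2=1.5620 (f=2.4398); f(x1) < f(x2) => keep [-4.0000, 1.5620]
Step 2: [-4.0000, 1.5620], x1=-1.8753 (f=3.5168), x2=-0.5627 (f=0.3166); f(x1) > f(x2) => keep [-1.8753, 1.5620]
Final interval: [-1.8753, 1.5620]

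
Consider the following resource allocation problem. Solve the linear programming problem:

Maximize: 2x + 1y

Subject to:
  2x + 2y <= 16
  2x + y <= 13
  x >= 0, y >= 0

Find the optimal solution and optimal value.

Feasible vertices: (0, 0), (0, 8), (5, 3), (13/2, 0)
Objective 2x + 1y at each:
  (0, 0): 0
  (0, 8): 8
  (5, 3): 13
  (13/2, 0): 13
Maximum is 13 at (5, 3).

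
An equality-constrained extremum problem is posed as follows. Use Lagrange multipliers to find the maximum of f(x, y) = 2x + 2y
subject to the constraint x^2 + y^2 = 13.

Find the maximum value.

Set up Lagrange conditions: grad f = lambda * grad g
  2 = 2*lambda*x
  2 = 2*lambda*y
From these: x/y = 2/2, so x = 2t, y = 2t for some t.
Substitute into constraint: (2t)^2 + (2t)^2 = 13
  t^2 * 8 = 13
  t = sqrt(13/8)
Maximum = 2*x + 2*y = (2^2 + 2^2)*t = 8 * sqrt(13/8) = sqrt(104)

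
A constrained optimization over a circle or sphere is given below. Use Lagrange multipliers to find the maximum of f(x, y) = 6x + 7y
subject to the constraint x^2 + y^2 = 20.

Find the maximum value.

Set up Lagrange conditions: grad f = lambda * grad g
  6 = 2*lambda*x
  7 = 2*lambda*y
From these: x/y = 6/7, so x = 6t, y = 7t for some t.
Substitute into constraint: (6t)^2 + (7t)^2 = 20
  t^2 * 85 = 20
  t = sqrt(20/85)
Maximum = 6*x + 7*y = (6^2 + 7^2)*t = 85 * sqrt(20/85) = sqrt(1700)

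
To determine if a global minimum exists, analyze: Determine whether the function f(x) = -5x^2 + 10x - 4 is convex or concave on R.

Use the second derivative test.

f(x) = -5x^2 + 10x - 4
f'(x) = -10x + 10
f''(x) = -10
Since f''(x) = -10 < 0 for all x, f is concave on R.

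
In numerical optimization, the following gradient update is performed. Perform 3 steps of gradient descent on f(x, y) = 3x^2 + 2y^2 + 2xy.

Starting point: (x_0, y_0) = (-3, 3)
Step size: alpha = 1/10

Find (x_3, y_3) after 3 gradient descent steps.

f(x,y) = 3x^2 + 2y^2 + 2xy
grad_x = 6x + 2y, grad_y = 4y + 2x
Step 1: grad = (-12, 6), (-9/5, 12/5)
Step 2: grad = (-6, 6), (-6/5, 9/5)
Step 3: grad = (-18/5, 24/5), (-21/25, 33/25)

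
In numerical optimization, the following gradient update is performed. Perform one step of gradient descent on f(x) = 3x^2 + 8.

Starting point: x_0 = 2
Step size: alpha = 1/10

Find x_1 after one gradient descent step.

f(x) = 3x^2 + 8
f'(x) = 6x + 0
f'(2) = 6*2 + (0) = 12
x_1 = x_0 - alpha * f'(x_0) = 2 - 1/10 * 12 = 4/5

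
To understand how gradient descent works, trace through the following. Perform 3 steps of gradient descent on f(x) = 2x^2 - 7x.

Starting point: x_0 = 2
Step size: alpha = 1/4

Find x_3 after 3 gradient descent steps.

f(x) = 2x^2 - 7x, f'(x) = 4x + (-7)
Step 1: f'(2) = 1, x_1 = 2 - 1/4 * 1 = 7/4
Step 2: f'(7/4) = 0, x_2 = 7/4 - 1/4 * 0 = 7/4
Step 3: f'(7/4) = 0, x_3 = 7/4 - 1/4 * 0 = 7/4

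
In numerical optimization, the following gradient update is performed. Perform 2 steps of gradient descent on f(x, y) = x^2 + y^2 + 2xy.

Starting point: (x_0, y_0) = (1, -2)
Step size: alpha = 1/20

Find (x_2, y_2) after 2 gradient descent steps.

f(x,y) = x^2 + y^2 + 2xy
grad_x = 2x + 2y, grad_y = 2y + 2x
Step 1: grad = (-2, -2), (11/10, -19/10)
Step 2: grad = (-8/5, -8/5), (59/50, -91/50)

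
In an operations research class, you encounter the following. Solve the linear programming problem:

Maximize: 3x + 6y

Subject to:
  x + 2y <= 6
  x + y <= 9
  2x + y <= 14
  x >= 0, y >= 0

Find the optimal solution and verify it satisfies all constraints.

Feasible vertices: (0, 0), (0, 3), (6, 0)
Objective 3x + 6y at each vertex:
  (0, 0): 0
  (0, 3): 18
  (6, 0): 18
Maximum is 18 at (0, 3).
Verify constraints at (x, y) = (0, 3):
  1*0 + 2*3 = 6 <= 6 (active)
  1*0 + 1*3 = 3 <= 9
  2*0 + 1*3 = 3 <= 14
  x = 0 >= 0, y = 3 >= 0. All constraints satisfied.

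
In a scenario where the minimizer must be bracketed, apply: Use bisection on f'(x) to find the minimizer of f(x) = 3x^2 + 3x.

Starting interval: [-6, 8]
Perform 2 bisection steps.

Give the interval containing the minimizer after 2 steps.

Finding critical point of f(x) = 3x^2 + 3x using bisection on f'(x) = 6x + 3.
f'(x) = 0 when x = -1/2.
Starting interval: [-6, 8]
Step 1: mid = 1, f'(mid) = 9, new interval = [-6, 1]
Step 2: mid = -5/2, f'(mid) = -12, new interval = [-5/2, 1]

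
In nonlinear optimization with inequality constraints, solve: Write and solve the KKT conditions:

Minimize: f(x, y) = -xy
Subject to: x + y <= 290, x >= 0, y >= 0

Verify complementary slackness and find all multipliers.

Problem: min -xy s.t. x + y <= 290 (multiplier lambda), x >= 0 (mu_x), y >= 0 (mu_y)
KKT stationarity: -y + lambda - mu_x = 0, -x + lambda - mu_y = 0, with lambda, mu_x, mu_y >= 0
Complementary slackness: lambda*(x + y - 290) = 0, mu_x*x = 0, mu_y*y = 0
If lambda = 0: y = -mu_x <= 0 and x = -mu_y <= 0 force x = y = 0 with f = 0; but x = y = 145 is feasible with f = -21025 < 0, so this is not the minimum. Hence lambda > 0 and x + y = 290.
Try x > 0, y > 0 (so mu_x = mu_y = 0): y = lambda, x = lambda => x = y = lambda
x + y = 290 => 2*lambda = 290 => lambda = 145
x* = y* = 145 > 0, consistent with mu_x = mu_y = 0.
(Any feasible point with x = 0 or y = 0 has f = 0 > -21025, so the minimum is not on those boundaries.)
min(-xy) = -21025 (i.e. max xy = 21025)
Multipliers: lambda = 145, mu_x = 0, mu_y = 0
Complementary slackness: lambda*(x + y - 290) = 145*(145 + 145 - 290) = 0, mu_x*x = 0*145 = 0, mu_y*y = 0*145 = 0. Satisfied.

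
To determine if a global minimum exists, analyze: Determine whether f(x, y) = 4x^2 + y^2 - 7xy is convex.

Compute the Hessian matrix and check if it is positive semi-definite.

f(x,y) = 4x^2 + y^2 - 7xy
Hessian H = [[8, -7], [-7, 2]]
trace(H) = 10, det(H) = -33
Eigenvalues: (10 +/- sqrt(232)) / 2 = 12.62, -2.616
Since not both eigenvalues positive, f is neither convex nor concave.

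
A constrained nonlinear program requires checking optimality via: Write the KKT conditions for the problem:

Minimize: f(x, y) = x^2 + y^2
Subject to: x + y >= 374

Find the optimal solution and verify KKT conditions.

KKT conditions for min x^2 + y^2 s.t. x + y >= 374:
Stationarity: 2x = mu, 2y = mu
So x = y = mu/2.
Complementary slackness: mu*(x + y - 374) = 0
Primal feasibility: x + y >= 374; dual feasibility: mu >= 0
If mu = 0 then x = y = 0, but 0 + 0 < 374 is infeasible, so the constraint is active.
Constraint active: x + y = 2*(mu/2) = 374 => mu = 374
x = y = 187, f = 69938
Verify: stationarity 2*187 = 374 = mu; primal 187 + 187 = 374 >= 374; dual mu = 374 >= 0; complementary slackness 374*(374 - 374) = 0. All KKT conditions hold.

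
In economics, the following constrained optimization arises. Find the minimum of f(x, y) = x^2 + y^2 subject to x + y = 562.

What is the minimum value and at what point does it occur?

Substitute y = 562 - x into f(x,y) = x^2 + y^2:
g(x) = x^2 + (562 - x)^2 = 2x^2 - 1124x + 315844
g'(x) = 4x - 1124 = 0  =>  x = 281
y = 562 - 281 = 281
Minimum value = 281^2 + 281^2 = 157922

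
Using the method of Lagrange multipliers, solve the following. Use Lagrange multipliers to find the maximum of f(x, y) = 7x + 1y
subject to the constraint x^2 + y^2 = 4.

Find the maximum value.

Set up Lagrange conditions: grad f = lambda * grad g
  7 = 2*lambda*x
  1 = 2*lambda*y
From these: x/y = 7/1, so x = 7t, y = 1t for some t.
Substitute into constraint: (7t)^2 + (1t)^2 = 4
  t^2 * 50 = 4
  t = sqrt(4/50)
Maximum = 7*x + 1*y = (7^2 + 1^2)*t = 50 * sqrt(4/50) = sqrt(200)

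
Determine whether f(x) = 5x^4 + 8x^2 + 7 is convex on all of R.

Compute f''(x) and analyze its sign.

f(x) = 5x^4 + 8x^2 + 7
f'(x) = 20x^3 + 16x
f''(x) = 60x^2 + 16
f''(x) = 60x^2 + 16 >= 16 > 0 for all x
Therefore, f is convex on R.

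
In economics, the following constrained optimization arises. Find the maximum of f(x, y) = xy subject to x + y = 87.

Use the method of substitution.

Substitute y = 87 - x into f(x,y) = xy:
g(x) = x(87 - x) = 87x - x^2
g'(x) = 87 - 2x = 0  =>  x = 87/2
y = 87 - 87/2 = 87/2
Maximum value = (87/2) * (87/2) = 7569/4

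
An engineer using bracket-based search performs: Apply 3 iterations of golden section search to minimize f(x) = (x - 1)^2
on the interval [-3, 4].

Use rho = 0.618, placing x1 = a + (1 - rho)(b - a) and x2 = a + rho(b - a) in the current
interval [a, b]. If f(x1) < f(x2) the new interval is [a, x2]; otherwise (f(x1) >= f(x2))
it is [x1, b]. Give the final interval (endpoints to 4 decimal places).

Golden section search for min of f(x) = (x - 1)^2 on [-3, 4].
Each step: x1 = a + (1 - rho)(b - a), x2 = a + rho(b - a); if f(x1) < f(x2) keep [a, x2], otherwise keep [x1, b].
Step 1: [-3.0000, 4.0000], x1=-0.3260 (f=1.7583), x2=1.3260 (f=0.1063); f(x1) > f(x2) => keep [-0.3260, 4.0000]
Step 2: [-0.3260, 4.0000], x1=1.3265 (f=0.1066), x2=2.3475 (f=1.8157); f(x1) < f(x2) => keep [-0.3260, 2.3475]
Step 3: [-0.3260, 2.3475], x1=0.6953 (f=0.0929), x2=1.3262 (f=0.1064); f(x1) < f(x2) => keep [-0.3260, 1.3262]
Final interval: [-0.3260, 1.3262]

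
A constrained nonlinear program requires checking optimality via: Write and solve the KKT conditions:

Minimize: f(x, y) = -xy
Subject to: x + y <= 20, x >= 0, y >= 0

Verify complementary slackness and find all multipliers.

Problem: min -xy s.t. x + y <= 20 (multiplier lambda), x >= 0 (mu_x), y >= 0 (mu_y)
KKT stationarity: -y + lambda - mu_x = 0, -x + lambda - mu_y = 0, with lambda, mu_x, mu_y >= 0
Complementary slackness: lambda*(x + y - 20) = 0, mu_x*x = 0, mu_y*y = 0
If lambda = 0: y = -mu_x <= 0 and x = -mu_y <= 0 force x = y = 0 with f = 0; but x = y = 10 is feasible with f = -100 < 0, so this is not the minimum. Hence lambda > 0 and x + y = 20.
Try x > 0, y > 0 (so mu_x = mu_y = 0): y = lambda, x = lambda => x = y = lambda
x + y = 20 => 2*lambda = 20 => lambda = 10
x* = y* = 10 > 0, consistent with mu_x = mu_y = 0.
(Any feasible point with x = 0 or y = 0 has f = 0 > -100, so the minimum is not on those boundaries.)
min(-xy) = -100 (i.e. max xy = 100)
Multipliers: lambda = 10, mu_x = 0, mu_y = 0
Complementary slackness: lambda*(x + y - 20) = 10*(10 + 10 - 20) = 0, mu_x*x = 0*10 = 0, mu_y*y = 0*10 = 0. Satisfied.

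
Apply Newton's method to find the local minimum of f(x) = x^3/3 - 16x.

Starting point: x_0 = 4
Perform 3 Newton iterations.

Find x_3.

f(x) = x^3/3 - 16x
f'(x) = x^2 - 16, f''(x) = 2x
Newton update: x_{n+1} = x_n - (x_n^2 - 16)/(2*x_n)
Step 1: x_0 = 4, f'=0, f''=8, x_1 = 4
Step 2: x_1 = 4, f'=0, f''=8, x_2 = 4
Step 3: x_2 = 4, f'=0, f''=8, x_3 = 4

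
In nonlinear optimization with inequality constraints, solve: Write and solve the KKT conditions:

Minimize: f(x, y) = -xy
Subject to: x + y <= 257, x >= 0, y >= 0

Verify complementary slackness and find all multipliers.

Problem: min -xy s.t. x + y <= 257 (multiplier lambda), x >= 0 (mu_x), y >= 0 (mu_y)
KKT stationarity: -y + lambda - mu_x = 0, -x + lambda - mu_y = 0, with lambda, mu_x, mu_y >= 0
Complementary slackness: lambda*(x + y - 257) = 0, mu_x*x = 0, mu_y*y = 0
If lambda = 0: y = -mu_x <= 0 and x = -mu_y <= 0 force x = y = 0 with f = 0; but x = y = 257/2 is feasible with f = -66049/4 < 0, so this is not the minimum. Hence lambda > 0 and x + y = 257.
Try x > 0, y > 0 (so mu_x = mu_y = 0): y = lambda, x = lambda => x = y = lambda
x + y = 257 => 2*lambda = 257 => lambda = 257/2
x* = y* = 257/2 > 0, consistent with mu_x = mu_y = 0.
(Any feasible point with x = 0 or y = 0 has f = 0 > -66049/4, so the minimum is not on those boundaries.)
min(-xy) = -66049/4 (i.e. max xy = 66049/4)
Multipliers: lambda = 257/2, mu_x = 0, mu_y = 0
Complementary slackness: lambda*(x + y - 257) = 257/2*(257/2 + 257/2 - 257) = 0, mu_x*x = 0*257/2 = 0, mu_y*y = 0*257/2 = 0. Satisfied.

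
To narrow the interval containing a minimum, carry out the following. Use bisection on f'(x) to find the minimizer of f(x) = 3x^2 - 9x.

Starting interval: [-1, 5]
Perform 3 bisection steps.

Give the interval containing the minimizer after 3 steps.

Finding critical point of f(x) = 3x^2 - 9x using bisection on f'(x) = 6x + -9.
f'(x) = 0 when x = 3/2.
Starting interval: [-1, 5]
Step 1: mid = 2, f'(mid) = 3, new interval = [-1, 2]
Step 2: mid = 1/2, f'(mid) = -6, new interval = [1/2, 2]
Step 3: mid = 5/4, f'(mid) = -3/2, new interval = [5/4, 2]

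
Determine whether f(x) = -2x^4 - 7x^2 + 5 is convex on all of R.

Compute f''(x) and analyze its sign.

f(x) = -2x^4 - 7x^2 + 5
f'(x) = -8x^3 + -14x
f''(x) = -24x^2 + -14
f''(x) = -24x^2 + -14 <= -14 < 0 for all x
Therefore, f is concave on R.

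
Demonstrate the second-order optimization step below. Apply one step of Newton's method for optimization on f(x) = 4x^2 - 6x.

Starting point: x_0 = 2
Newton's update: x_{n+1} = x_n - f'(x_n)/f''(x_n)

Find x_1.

f(x) = 4x^2 - 6x
f'(x) = 8x + (-6), f''(x) = 8
Newton step: x_1 = x_0 - f'(x_0)/f''(x_0)
f'(2) = 10
x_1 = 2 - 10/8 = 3/4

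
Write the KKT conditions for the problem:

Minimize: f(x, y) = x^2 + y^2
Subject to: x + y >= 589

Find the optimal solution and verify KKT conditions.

KKT conditions for min x^2 + y^2 s.t. x + y >= 589:
Stationarity: 2x = mu, 2y = mu
So x = y = mu/2.
Complementary slackness: mu*(x + y - 589) = 0
Primal feasibility: x + y >= 589; dual feasibility: mu >= 0
If mu = 0 then x = y = 0, but 0 + 0 < 589 is infeasible, so the constraint is active.
Constraint active: x + y = 2*(mu/2) = 589 => mu = 589
x = y = 589/2, f = 346921/2
Verify: stationarity 2*(589/2) = 589 = mu; primal 589/2 + 589/2 = 589 >= 589; dual mu = 589 >= 0; complementary slackness 589*(589 - 589) = 0. All KKT conditions hold.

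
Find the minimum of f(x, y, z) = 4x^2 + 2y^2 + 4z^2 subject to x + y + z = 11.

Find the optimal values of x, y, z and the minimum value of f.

Using Lagrange multipliers on f = 4x^2 + 2y^2 + 4z^2 with constraint x + y + z = 11:
Conditions: 2*4*x = lambda, 2*2*y = lambda, 2*4*z = lambda
So x = lambda/8, y = lambda/4, z = lambda/8
Substituting into constraint: lambda * (1/2) = 11
lambda = 22
x = 11/4, y = 11/2, z = 11/4
Minimum value = 121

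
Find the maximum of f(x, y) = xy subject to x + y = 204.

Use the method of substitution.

Substitute y = 204 - x into f(x,y) = xy:
g(x) = x(204 - x) = 204x - x^2
g'(x) = 204 - 2x = 0  =>  x = 102
y = 204 - 102 = 102
Maximum value = 102 * 102 = 10404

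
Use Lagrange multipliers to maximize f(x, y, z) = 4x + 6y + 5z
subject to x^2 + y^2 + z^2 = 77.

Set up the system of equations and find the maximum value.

Lagrange conditions: 4 = 2*lambda*x, 6 = 2*lambda*y, 5 = 2*lambda*z
So x:4 = y:6 = z:5, i.e. x = 4t, y = 6t, z = 5t
Constraint: t^2*(4^2 + 6^2 + 5^2) = 77
  t^2 * 77 = 77  =>  t = sqrt(1)
Maximum = 4*4t + 6*6t + 5*5t = 77*sqrt(1) = 77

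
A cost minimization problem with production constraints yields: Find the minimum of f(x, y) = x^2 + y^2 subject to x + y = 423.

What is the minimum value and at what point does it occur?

Substitute y = 423 - x into f(x,y) = x^2 + y^2:
g(x) = x^2 + (423 - x)^2 = 2x^2 - 846x + 178929
g'(x) = 4x - 846 = 0  =>  x = 423/2
y = 423 - 423/2 = 423/2
Minimum value = (423/2)^2 + (423/2)^2 = 178929/2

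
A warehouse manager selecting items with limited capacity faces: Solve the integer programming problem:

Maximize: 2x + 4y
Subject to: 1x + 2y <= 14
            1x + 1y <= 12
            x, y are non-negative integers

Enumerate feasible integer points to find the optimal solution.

Constraint 1: 1x + 2y <= 14
Constraint 2: 1x + 1y <= 12
Feasible x range (need y >= 0): 0 <= x <= min(14/1, 12/1) => x in {0, ..., 12}.
Enumerate feasible integer points row by row (the coefficient of y is 4 > 0, so for each x the largest feasible y gives the best value):
  x = 0: y <= min((14 - 1*0)/2, (12 - 1*0)/1) => y in {0, ..., 7}; best 2*0 + 4*7 = 28
  x = 1: y <= min((14 - 1*1)/2, (12 - 1*1)/1) => y in {0, ..., 6}; best 2*1 + 4*6 = 26
  x = 2: y <= min((14 - 1*2)/2, (12 - 1*2)/1) => y in {0, ..., 6}; best 2*2 + 4*6 = 28
  x = 3: y <= min((14 - 1*3)/2, (12 - 1*3)/1) => y in {0, ..., 5}; best 2*3 + 4*5 = 26
  x = 4: y <= min((14 - 1*4)/2, (12 - 1*4)/1) => y in {0, ..., 5}; best 2*4 + 4*5 = 28
  x = 5: y <= min((14 - 1*5)/2, (12 - 1*5)/1) => y in {0, ..., 4}; best 2*5 + 4*4 = 26
  x = 6: y <= min((14 - 1*6)/2, (12 - 1*6)/1) => y in {0, ..., 4}; best 2*6 + 4*4 = 28
  x = 7: y <= min((14 - 1*7)/2, (12 - 1*7)/1) => y in {0, ..., 3}; best 2*7 + 4*3 = 26
  x = 8: y <= min((14 - 1*8)/2, (12 - 1*8)/1) => y in {0, ..., 3}; best 2*8 + 4*3 = 28
  x = 9: y <= min((14 - 1*9)/2, (12 - 1*9)/1) => y in {0, ..., 2}; best 2*9 + 4*2 = 26
  x = 10: y <= min((14 - 1*10)/2, (12 - 1*10)/1) => y in {0, ..., 2}; best 2*10 + 4*2 = 28
  x = 11: y <= min((14 - 1*11)/2, (12 - 1*11)/1) => y in {0, ..., 1}; best 2*11 + 4*1 = 26
  x = 12: y <= min((14 - 1*12)/2, (12 - 1*12)/1) => y in {0}; best 2*12 + 4*0 = 24
The maximum 2x + 4y = 28 is achieved at x = 0, y = 7.
(The same value 28 is also attained at (2, 6), (4, 5), (6, 4), (8, 3), (10, 2).)
Check: 1*0 + 2*7 = 14 <= 14 and 1*0 + 1*7 = 7 <= 12.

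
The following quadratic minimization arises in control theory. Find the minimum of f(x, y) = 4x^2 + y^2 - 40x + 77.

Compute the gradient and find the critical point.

f(x,y) = 4x^2 + y^2 - 40x + 77
df/dx = 8x + (-40) = 0  =>  x = 5
df/dy = 2y + (0) = 0  =>  y = 0
f(5, 0) = 4*(5)^2 + 1*(0)^2 + -40*(5) + 77 = -23
Hessian is diagonal with entries 8, 2 > 0, so this is a minimum.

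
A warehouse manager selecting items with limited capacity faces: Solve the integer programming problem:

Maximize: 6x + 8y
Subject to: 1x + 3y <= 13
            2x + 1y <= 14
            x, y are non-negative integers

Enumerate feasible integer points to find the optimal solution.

Constraint 1: 1x + 3y <= 13
Constraint 2: 2x + 1y <= 14
Feasible x range (need y >= 0): 0 <= x <= min(13/1, 14/2) => x in {0, ..., 7}.
Enumerate feasible integer points row by row (the coefficient of y is 8 > 0, so for each x the largest feasible y gives the best value):
  x = 0: y <= min((13 - 1*0)/3, (14 - 2*0)/1) => y in {0, ..., 4}; best 6*0 + 8*4 = 32
  x = 1: y <= min((13 - 1*1)/3, (14 - 2*1)/1) => y in {0, ..., 4}; best 6*1 + 8*4 = 38
  x = 2: y <= min((13 - 1*2)/3, (14 - 2*2)/1) => y in {0, ..., 3}; best 6*2 + 8*3 = 36
  x = 3: y <= min((13 - 1*3)/3, (14 - 2*3)/1) => y in {0, ..., 3}; best 6*3 + 8*3 = 42
  x = 4: y <= min((13 - 1*4)/3, (14 - 2*4)/1) => y in {0, ..., 3}; best 6*4 + 8*3 = 48
  x = 5: y <= min((13 - 1*5)/3, (14 - 2*5)/1) => y in {0, ..., 2}; best 6*5 + 8*2 = 46
  x = 6: y <= min((13 - 1*6)/3, (14 - 2*6)/1) => y in {0, ..., 2}; best 6*6 + 8*2 = 52
  x = 7: y <= min((13 - 1*7)/3, (14 - 2*7)/1) => y in {0}; best 6*7 + 8*0 = 42
The maximum 6x + 8y = 52 is achieved at x = 6, y = 2.
Check: 1*6 + 3*2 = 12 <= 13 and 2*6 + 1*2 = 14 <= 14.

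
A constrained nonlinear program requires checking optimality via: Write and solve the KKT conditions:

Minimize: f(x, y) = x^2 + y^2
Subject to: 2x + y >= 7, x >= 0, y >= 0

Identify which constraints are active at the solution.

KKT conditions for min x^2 + y^2 s.t. 2x + 1y >= 7, x >= 0, y >= 0:
Stationarity: 2x = mu*2 + mu_x, 2y = mu*1 + mu_y, with mu, mu_x, mu_y >= 0
Complementary slackness: mu*(2x + y - 7) = 0, mu_x*x = 0, mu_y*y = 0
(0, 0) is infeasible (2*0 + 1*0 < 7), so if mu = 0 stationarity would force x = mu_x/2 >= 0, y = mu_y/2 >= 0 with mu_x*x = mu_y*y = 0, i.e. x = y = 0: contradiction. Hence mu > 0 and 2x + y = 7 is active.
Try x > 0, y > 0 (so mu_x = mu_y = 0): x = 2*mu/2, y = 1*mu/2
Substitute: 2*(2*mu/2) + 1*(1*mu/2) = 7
  mu*5/2 = 7 => mu = 14/5
x* = 14/5 > 0, y* = 7/5 > 0, consistent with mu_x = mu_y = 0.
f is convex and the constraints are linear, so this KKT point is the global minimum.
f* = 49/5
Active constraints: 2x + y >= 7 (holds with equality, mu = 14/5 > 0); x >= 0 and y >= 0 are inactive (mu_x = mu_y = 0).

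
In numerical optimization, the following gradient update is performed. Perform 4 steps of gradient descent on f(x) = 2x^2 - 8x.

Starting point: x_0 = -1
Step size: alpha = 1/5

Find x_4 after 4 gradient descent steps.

f(x) = 2x^2 - 8x, f'(x) = 4x + (-8)
Step 1: f'(-1) = -12, x_1 = -1 - 1/5 * -12 = 7/5
Step 2: f'(7/5) = -12/5, x_2 = 7/5 - 1/5 * -12/5 = 47/25
Step 3: f'(47/25) = -12/25, x_3 = 47/25 - 1/5 * -12/25 = 247/125
Step 4: f'(247/125) = -12/125, x_4 = 247/125 - 1/5 * -12/125 = 1247/625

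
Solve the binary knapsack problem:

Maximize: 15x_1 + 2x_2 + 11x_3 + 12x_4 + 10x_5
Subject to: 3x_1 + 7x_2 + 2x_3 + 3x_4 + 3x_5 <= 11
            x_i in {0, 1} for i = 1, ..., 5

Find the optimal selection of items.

Items: item 1 (v=15, w=3), item 2 (v=2, w=7), item 3 (v=11, w=2), item 4 (v=12, w=3), item 5 (v=10, w=3)
Capacity: 11
Checking all 32 subsets (w = total weight, v = total value):
  {}: w = 0, v = 0
  {1}: w = 3, v = 15
  {2}: w = 7, v = 2
  {3}: w = 2, v = 11
  {4}: w = 3, v = 12
  {5}: w = 3, v = 10
  {1, 2}: w = 10, v = 17
  {1, 3}: w = 5, v = 26
  {1, 4}: w = 6, v = 27
  {1, 5}: w = 6, v = 25
  {2, 3}: w = 9, v = 13
  {2, 4}: w = 10, v = 14
  {2, 5}: w = 10, v = 12
  {3, 4}: w = 5, v = 23
  {3, 5}: w = 5, v = 21
  {4, 5}: w = 6, v = 22
  {1, 2, 3}: w = 12 > 11, infeasible
  {1, 2, 4}: w = 13 > 11, infeasible
  {1, 2, 5}: w = 13 > 11, infeasible
  {1, 3, 4}: w = 8, v = 38
  {1, 3, 5}: w = 8, v = 36
  {1, 4, 5}: w = 9, v = 37
  {2, 3, 4}: w = 12 > 11, infeasible
  {2, 3, 5}: w = 12 > 11, infeasible
  {2, 4, 5}: w = 13 > 11, infeasible
  {3, 4, 5}: w = 8, v = 33
  {1, 2, 3, 4}: w = 15 > 11, infeasible
  {1, 2, 3, 5}: w = 15 > 11, infeasible
  {1, 2, 4, 5}: w = 16 > 11, infeasible
  {1, 3, 4, 5}: w = 11, v = 48
  {2, 3, 4, 5}: w = 15 > 11, infeasible
  {1, 2, 3, 4, 5}: w = 18 > 11, infeasible
Best feasible subset: items [1, 3, 4, 5]
Total weight: 11 <= 11, total value: 48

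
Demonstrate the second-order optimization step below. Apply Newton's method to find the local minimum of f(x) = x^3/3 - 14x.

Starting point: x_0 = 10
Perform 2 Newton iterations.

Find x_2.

f(x) = x^3/3 - 14x
f'(x) = x^2 - 14, f''(x) = 2x
Newton update: x_{n+1} = x_n - (x_n^2 - 14)/(2*x_n)
Step 1: x_0 = 10, f'=86, f''=20, x_1 = 57/10
Step 2: x_1 = 57/10, f'=1849/100, f''=57/5, x_2 = 4649/1140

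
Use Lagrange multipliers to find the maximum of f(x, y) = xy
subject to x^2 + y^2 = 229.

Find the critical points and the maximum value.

Lagrange conditions: y = 2*lambda*x and x = 2*lambda*y
If x = 0 then y = 0, violating the constraint, so x, y != 0.
Dividing: y/x = x/y => x^2 = y^2 => y = x or y = -x
Constraint: 2x^2 = 229 => x^2 = 229/2 => x = +/-sqrt(229/2)
Critical points: (sqrt(229/2), sqrt(229/2)), (-sqrt(229/2), -sqrt(229/2)), (sqrt(229/2), -sqrt(229/2)), (-sqrt(229/2), sqrt(229/2))
  y = x:  xy = x^2 = 229/2  at (sqrt(229/2), sqrt(229/2)) and (-sqrt(229/2), -sqrt(229/2))
  y = -x: xy = -x^2 = -229/2 at (sqrt(229/2), -sqrt(229/2)) and (-sqrt(229/2), sqrt(229/2))
Maximum xy = 229/2 at (sqrt(229/2), sqrt(229/2)) and (-sqrt(229/2), -sqrt(229/2))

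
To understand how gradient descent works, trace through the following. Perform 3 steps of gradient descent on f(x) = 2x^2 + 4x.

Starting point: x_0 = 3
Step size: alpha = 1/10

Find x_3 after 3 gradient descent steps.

f(x) = 2x^2 + 4x, f'(x) = 4x + (4)
Step 1: f'(3) = 16, x_1 = 3 - 1/10 * 16 = 7/5
Step 2: f'(7/5) = 48/5, x_2 = 7/5 - 1/10 * 48/5 = 11/25
Step 3: f'(11/25) = 144/25, x_3 = 11/25 - 1/10 * 144/25 = -17/125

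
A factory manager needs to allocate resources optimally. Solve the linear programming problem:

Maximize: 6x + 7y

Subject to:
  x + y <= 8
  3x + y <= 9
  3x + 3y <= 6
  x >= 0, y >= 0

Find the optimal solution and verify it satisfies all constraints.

Feasible vertices: (0, 0), (0, 2), (2, 0)
Objective 6x + 7y at each vertex:
  (0, 0): 0
  (0, 2): 14
  (2, 0): 12
Maximum is 14 at (0, 2).
Verify constraints at (x, y) = (0, 2):
  1*0 + 1*2 = 2 <= 8
  3*0 + 1*2 = 2 <= 9
  3*0 + 3*2 = 6 <= 6 (active)
  x = 0 >= 0, y = 2 >= 0. All constraints satisfied.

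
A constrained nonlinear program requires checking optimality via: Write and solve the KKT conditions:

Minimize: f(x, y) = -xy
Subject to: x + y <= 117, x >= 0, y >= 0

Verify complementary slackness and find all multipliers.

Problem: min -xy s.t. x + y <= 117 (multiplier lambda), x >= 0 (mu_x), y >= 0 (mu_y)
KKT stationarity: -y + lambda - mu_x = 0, -x + lambda - mu_y = 0, with lambda, mu_x, mu_y >= 0
Complementary slackness: lambda*(x + y - 117) = 0, mu_x*x = 0, mu_y*y = 0
If lambda = 0: y = -mu_x <= 0 and x = -mu_y <= 0 force x = y = 0 with f = 0; but x = y = 117/2 is feasible with f = -13689/4 < 0, so this is not the minimum. Hence lambda > 0 and x + y = 117.
Try x > 0, y > 0 (so mu_x = mu_y = 0): y = lambda, x = lambda => x = y = lambda
x + y = 117 => 2*lambda = 117 => lambda = 117/2
x* = y* = 117/2 > 0, consistent with mu_x = mu_y = 0.
(Any feasible point with x = 0 or y = 0 has f = 0 > -13689/4, so the minimum is not on those boundaries.)
min(-xy) = -13689/4 (i.e. max xy = 13689/4)
Multipliers: lambda = 117/2, mu_x = 0, mu_y = 0
Complementary slackness: lambda*(x + y - 117) = 117/2*(117/2 + 117/2 - 117) = 0, mu_x*x = 0*117/2 = 0, mu_y*y = 0*117/2 = 0. Satisfied.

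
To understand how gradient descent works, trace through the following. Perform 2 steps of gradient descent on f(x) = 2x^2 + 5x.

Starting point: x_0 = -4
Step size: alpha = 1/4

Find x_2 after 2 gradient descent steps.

f(x) = 2x^2 + 5x, f'(x) = 4x + (5)
Step 1: f'(-4) = -11, x_1 = -4 - 1/4 * -11 = -5/4
Step 2: f'(-5/4) = 0, x_2 = -5/4 - 1/4 * 0 = -5/4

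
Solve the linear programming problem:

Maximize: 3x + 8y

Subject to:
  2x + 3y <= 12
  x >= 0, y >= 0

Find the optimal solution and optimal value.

The feasible region has vertices at [(0, 0), (6, 0), (0, 4)].
Checking objective 3x + 8y at each vertex:
  (0, 0): 3*0 + 8*0 = 0
  (6, 0): 3*6 + 8*0 = 18
  (0, 4): 3*0 + 8*4 = 32
Maximum is 32 at (0, 4).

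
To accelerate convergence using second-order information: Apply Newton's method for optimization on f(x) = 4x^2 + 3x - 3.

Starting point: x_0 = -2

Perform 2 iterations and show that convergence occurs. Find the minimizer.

f(x) = 4x^2 + 3x - 3, f'(x) = 8x + (3), f''(x) = 8
Step 1: f'(-2) = -13, x_1 = -2 - -13/8 = -3/8
Step 2: f'(-3/8) = 0, x_2 = -3/8 (converged)
Newton's method converges in 1 step for quadratics.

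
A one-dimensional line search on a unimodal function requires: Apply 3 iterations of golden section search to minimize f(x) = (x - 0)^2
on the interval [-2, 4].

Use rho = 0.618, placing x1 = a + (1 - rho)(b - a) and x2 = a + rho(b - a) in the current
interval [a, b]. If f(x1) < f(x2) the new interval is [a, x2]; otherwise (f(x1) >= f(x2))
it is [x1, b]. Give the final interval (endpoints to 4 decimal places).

Golden section search for min of f(x) = (x - 0)^2 on [-2, 4].
Each step: x1 = a + (1 - rho)(b - a), x2 = a + rho(b - a); if f(x1) < f(x2) keep [a, x2], otherwise keep [x1, b].
Step 1: [-2.0000, 4.0000], x1=0.2920 (f=0.0853), x2=1.7080 (f=2.9173); f(x1) < f(x2) => keep [-2.0000, 1.7080]
Step 2: [-2.0000, 1.7080], x1=-0.5835 (f=0.3405), x2=0.2915 (f=0.0850); f(x1) > f(x2) => keep [-0.5835, 1.7080]
Step 3: [-0.5835, 1.7080], x1=0.2918 (f=0.0852), x2=0.8326 (f=0.6933); f(x1) < f(x2) => keep [-0.5835, 0.8326]
Final interval: [-0.5835, 0.8326]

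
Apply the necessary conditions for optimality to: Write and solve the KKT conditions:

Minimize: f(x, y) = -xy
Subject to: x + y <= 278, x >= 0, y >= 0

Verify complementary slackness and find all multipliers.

Problem: min -xy s.t. x + y <= 278 (multiplier lambda), x >= 0 (mu_x), y >= 0 (mu_y)
KKT stationarity: -y + lambda - mu_x = 0, -x + lambda - mu_y = 0, with lambda, mu_x, mu_y >= 0
Complementary slackness: lambda*(x + y - 278) = 0, mu_x*x = 0, mu_y*y = 0
If lambda = 0: y = -mu_x <= 0 and x = -mu_y <= 0 force x = y = 0 with f = 0; but x = y = 139 is feasible with f = -19321 < 0, so this is not the minimum. Hence lambda > 0 and x + y = 278.
Try x > 0, y > 0 (so mu_x = mu_y = 0): y = lambda, x = lambda => x = y = lambda
x + y = 278 => 2*lambda = 278 => lambda = 139
x* = y* = 139 > 0, consistent with mu_x = mu_y = 0.
(Any feasible point with x = 0 or y = 0 has f = 0 > -19321, so the minimum is not on those boundaries.)
min(-xy) = -19321 (i.e. max xy = 19321)
Multipliers: lambda = 139, mu_x = 0, mu_y = 0
Complementary slackness: lambda*(x + y - 278) = 139*(139 + 139 - 278) = 0, mu_x*x = 0*139 = 0, mu_y*y = 0*139 = 0. Satisfied.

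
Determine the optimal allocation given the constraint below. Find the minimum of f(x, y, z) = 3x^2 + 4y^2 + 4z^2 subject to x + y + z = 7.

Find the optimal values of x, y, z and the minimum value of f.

Using Lagrange multipliers on f = 3x^2 + 4y^2 + 4z^2 with constraint x + y + z = 7:
Conditions: 2*3*x = lambda, 2*4*y = lambda, 2*4*z = lambda
So x = lambda/6, y = lambda/8, z = lambda/8
Substituting into constraint: lambda * (5/12) = 7
lambda = 84/5
x = 14/5, y = 21/10, z = 21/10
Minimum value = 294/5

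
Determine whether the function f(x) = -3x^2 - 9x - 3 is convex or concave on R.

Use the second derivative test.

f(x) = -3x^2 - 9x - 3
f'(x) = -6x - 9
f''(x) = -6
Since f''(x) = -6 < 0 for all x, f is concave on R.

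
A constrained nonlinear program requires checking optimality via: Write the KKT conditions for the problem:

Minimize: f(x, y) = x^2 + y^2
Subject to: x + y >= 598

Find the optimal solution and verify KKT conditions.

KKT conditions for min x^2 + y^2 s.t. x + y >= 598:
Stationarity: 2x = mu, 2y = mu
So x = y = mu/2.
Complementary slackness: mu*(x + y - 598) = 0
Primal feasibility: x + y >= 598; dual feasibility: mu >= 0
If mu = 0 then x = y = 0, but 0 + 0 < 598 is infeasible, so the constraint is active.
Constraint active: x + y = 2*(mu/2) = 598 => mu = 598
x = y = 299, f = 178802
Verify: stationarity 2*299 = 598 = mu; primal 299 + 299 = 598 >= 598; dual mu = 598 >= 0; complementary slackness 598*(598 - 598) = 0. All KKT conditions hold.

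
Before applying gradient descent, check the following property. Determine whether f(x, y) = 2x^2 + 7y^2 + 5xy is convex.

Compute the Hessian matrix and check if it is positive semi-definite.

f(x,y) = 2x^2 + 7y^2 + 5xy
Hessian H = [[4, 5], [5, 14]]
trace(H) = 18, det(H) = 31
Eigenvalues: (18 +/- sqrt(200)) / 2 = 16.07, 1.929
Since both eigenvalues > 0, f is convex.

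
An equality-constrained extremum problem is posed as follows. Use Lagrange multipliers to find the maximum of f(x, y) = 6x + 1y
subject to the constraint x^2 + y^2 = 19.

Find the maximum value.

Set up Lagrange conditions: grad f = lambda * grad g
  6 = 2*lambda*x
  1 = 2*lambda*y
From these: x/y = 6/1, so x = 6t, y = 1t for some t.
Substitute into constraint: (6t)^2 + (1t)^2 = 19
  t^2 * 37 = 19
  t = sqrt(19/37)
Maximum = 6*x + 1*y = (6^2 + 1^2)*t = 37 * sqrt(19/37) = sqrt(703)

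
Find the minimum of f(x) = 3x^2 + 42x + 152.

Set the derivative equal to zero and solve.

f(x) = 3x^2 + 42x + 152
f'(x) = 6x + (42) = 0
x = -42/6 = -7
f(-7) = 5
Since f''(x) = 6 > 0, this is a minimum.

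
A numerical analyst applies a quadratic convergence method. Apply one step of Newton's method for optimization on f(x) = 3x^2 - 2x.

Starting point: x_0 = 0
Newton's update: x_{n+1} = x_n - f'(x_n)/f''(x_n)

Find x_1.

f(x) = 3x^2 - 2x
f'(x) = 6x + (-2), f''(x) = 6
Newton step: x_1 = x_0 - f'(x_0)/f''(x_0)
f'(0) = -2
x_1 = 0 - -2/6 = 1/3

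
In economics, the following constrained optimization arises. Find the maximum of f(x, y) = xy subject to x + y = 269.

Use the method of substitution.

Substitute y = 269 - x into f(x,y) = xy:
g(x) = x(269 - x) = 269x - x^2
g'(x) = 269 - 2x = 0  =>  x = 269/2
y = 269 - 269/2 = 269/2
Maximum value = (269/2) * (269/2) = 72361/4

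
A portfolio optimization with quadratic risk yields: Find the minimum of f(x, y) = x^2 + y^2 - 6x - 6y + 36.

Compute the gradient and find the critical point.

f(x,y) = x^2 + y^2 - 6x - 6y + 36
df/dx = 2x + (-6) = 0  =>  x = 3
df/dy = 2y + (-6) = 0  =>  y = 3
f(3, 3) = 1*(3)^2 + 1*(3)^2 + -6*(3) + -6*(3) + 36 = 18
Hessian is diagonal with entries 2, 2 > 0, so this is a minimum.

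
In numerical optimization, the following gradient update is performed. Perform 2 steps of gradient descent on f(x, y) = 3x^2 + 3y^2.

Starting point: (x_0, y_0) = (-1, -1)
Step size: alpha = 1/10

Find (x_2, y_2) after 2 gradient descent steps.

f(x,y) = 3x^2 + 3y^2
grad_x = 6x + 0y, grad_y = 6y + 0x
Step 1: grad = (-6, -6), (-2/5, -2/5)
Step 2: grad = (-12/5, -12/5), (-4/25, -4/25)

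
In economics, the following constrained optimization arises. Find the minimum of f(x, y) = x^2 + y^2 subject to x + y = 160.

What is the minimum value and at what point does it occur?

Substitute y = 160 - x into f(x,y) = x^2 + y^2:
g(x) = x^2 + (160 - x)^2 = 2x^2 - 320x + 25600
g'(x) = 4x - 320 = 0  =>  x = 80
y = 160 - 80 = 80
Minimum value = 80^2 + 80^2 = 12800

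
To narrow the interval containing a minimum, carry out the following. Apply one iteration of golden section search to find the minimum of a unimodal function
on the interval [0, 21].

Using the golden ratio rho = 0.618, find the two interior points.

Golden section search on [0, 21].
Golden ratio rho = 0.618 (approx).
Interior points:
  x_1 = 0 + (1-0.618)*21 = 8.0220
  x_2 = 0 + 0.618*21 = 12.9780
Compare f(x_1) and f(x_2) to determine which subinterval to keep.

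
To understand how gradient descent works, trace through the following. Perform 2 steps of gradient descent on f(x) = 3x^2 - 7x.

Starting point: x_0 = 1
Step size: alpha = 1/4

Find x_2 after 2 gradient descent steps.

f(x) = 3x^2 - 7x, f'(x) = 6x + (-7)
Step 1: f'(1) = -1, x_1 = 1 - 1/4 * -1 = 5/4
Step 2: f'(5/4) = 1/2, x_2 = 5/4 - 1/4 * 1/2 = 9/8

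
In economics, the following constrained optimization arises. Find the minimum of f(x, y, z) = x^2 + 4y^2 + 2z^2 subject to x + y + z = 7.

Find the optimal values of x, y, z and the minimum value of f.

Using Lagrange multipliers on f = x^2 + 4y^2 + 2z^2 with constraint x + y + z = 7:
Conditions: 2*1*x = lambda, 2*4*y = lambda, 2*2*z = lambda
So x = lambda/2, y = lambda/8, z = lambda/4
Substituting into constraint: lambda * (7/8) = 7
lambda = 8
x = 4, y = 1, z = 2
Minimum value = 28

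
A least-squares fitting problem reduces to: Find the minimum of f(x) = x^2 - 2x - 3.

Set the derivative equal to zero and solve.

f(x) = x^2 - 2x - 3
f'(x) = 2x + (-2) = 0
x = 2/2 = 1
f(1) = -4
Since f''(x) = 2 > 0, this is a minimum.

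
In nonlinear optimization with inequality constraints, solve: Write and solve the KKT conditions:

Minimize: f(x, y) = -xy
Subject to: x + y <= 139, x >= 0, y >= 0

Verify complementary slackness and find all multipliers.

Problem: min -xy s.t. x + y <= 139 (multiplier lambda), x >= 0 (mu_x), y >= 0 (mu_y)
KKT stationarity: -y + lambda - mu_x = 0, -x + lambda - mu_y = 0, with lambda, mu_x, mu_y >= 0
Complementary slackness: lambda*(x + y - 139) = 0, mu_x*x = 0, mu_y*y = 0
If lambda = 0: y = -mu_x <= 0 and x = -mu_y <= 0 force x = y = 0 with f = 0; but x = y = 139/2 is feasible with f = -19321/4 < 0, so this is not the minimum. Hence lambda > 0 and x + y = 139.
Try x > 0, y > 0 (so mu_x = mu_y = 0): y = lambda, x = lambda => x = y = lambda
x + y = 139 => 2*lambda = 139 => lambda = 139/2
x* = y* = 139/2 > 0, consistent with mu_x = mu_y = 0.
(Any feasible point with x = 0 or y = 0 has f = 0 > -19321/4, so the minimum is not on those boundaries.)
min(-xy) = -19321/4 (i.e. max xy = 19321/4)
Multipliers: lambda = 139/2, mu_x = 0, mu_y = 0
Complementary slackness: lambda*(x + y - 139) = 139/2*(139/2 + 139/2 - 139) = 0, mu_x*x = 0*139/2 = 0, mu_y*y = 0*139/2 = 0. Satisfied.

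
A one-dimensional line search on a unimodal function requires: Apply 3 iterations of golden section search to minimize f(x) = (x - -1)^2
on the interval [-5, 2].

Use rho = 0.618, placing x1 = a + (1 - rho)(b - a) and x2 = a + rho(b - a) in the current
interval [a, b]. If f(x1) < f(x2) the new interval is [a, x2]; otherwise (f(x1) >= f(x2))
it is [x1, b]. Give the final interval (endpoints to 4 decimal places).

Golden section search for min of f(x) = (x - -1)^2 on [-5, 2].
Each step: x1 = a + (1 - rho)(b - a), x2 = a + rho(b - a); if f(x1) < f(x2) keep [a, x2], otherwise keep [x1, b].
Step 1: [-5.0000, 2.0000], x1=-2.3260 (f=1.7583), x2=-0.6740 (f=0.1063); f(x1) > f(x2) => keep [-2.3260, 2.0000]
Step 2: [-2.3260, 2.0000], x1=-0.6735 (f=0.1066), x2=0.3475 (f=1.8157); f(x1) < f(x2) => keep [-2.3260, 0.3475]
Step 3: [-2.3260, 0.3475], x1=-1.3047 (f=0.0929), x2=-0.6738 (f=0.1064); f(x1) < f(x2) => keep [-2.3260, -0.6738]
Final interval: [-2.3260, -0.6738]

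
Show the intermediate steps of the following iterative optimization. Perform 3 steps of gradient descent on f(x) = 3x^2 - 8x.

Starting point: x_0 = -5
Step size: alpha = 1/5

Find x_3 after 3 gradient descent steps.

f(x) = 3x^2 - 8x, f'(x) = 6x + (-8)
Step 1: f'(-5) = -38, x_1 = -5 - 1/5 * -38 = 13/5
Step 2: f'(13/5) = 38/5, x_2 = 13/5 - 1/5 * 38/5 = 27/25
Step 3: f'(27/25) = -38/25, x_3 = 27/25 - 1/5 * -38/25 = 173/125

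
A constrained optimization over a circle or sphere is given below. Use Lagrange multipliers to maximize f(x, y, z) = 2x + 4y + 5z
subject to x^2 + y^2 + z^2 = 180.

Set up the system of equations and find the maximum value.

Lagrange conditions: 2 = 2*lambda*x, 4 = 2*lambda*y, 5 = 2*lambda*z
So x:2 = y:4 = z:5, i.e. x = 2t, y = 4t, z = 5t
Constraint: t^2*(2^2 + 4^2 + 5^2) = 180
  t^2 * 45 = 180  =>  t = sqrt(4)
Maximum = 2*2t + 4*4t + 5*5t = 45*sqrt(4) = 90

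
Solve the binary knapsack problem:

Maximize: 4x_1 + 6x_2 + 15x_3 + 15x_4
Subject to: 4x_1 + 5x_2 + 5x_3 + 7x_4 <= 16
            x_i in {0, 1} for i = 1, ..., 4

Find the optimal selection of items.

Items: item 1 (v=4, w=4), item 2 (v=6, w=5), item 3 (v=15, w=5), item 4 (v=15, w=7)
Capacity: 16
Checking all 16 subsets (w = total weight, v = total value):
  {}: w = 0, v = 0
  {1}: w = 4, v = 4
  {2}: w = 5, v = 6
  {3}: w = 5, v = 15
  {4}: w = 7, v = 15
  {1, 2}: w = 9, v = 10
  {1, 3}: w = 9, v = 19
  {1, 4}: w = 11, v = 19
  {2, 3}: w = 10, v = 21
  {2, 4}: w = 12, v = 21
  {3, 4}: w = 12, v = 30
  {1, 2, 3}: w = 14, v = 25
  {1, 2, 4}: w = 16, v = 25
  {1, 3, 4}: w = 16, v = 34
  {2, 3, 4}: w = 17 > 16, infeasible
  {1, 2, 3, 4}: w = 21 > 16, infeasible
Best feasible subset: items [1, 3, 4]
Total weight: 16 <= 16, total value: 34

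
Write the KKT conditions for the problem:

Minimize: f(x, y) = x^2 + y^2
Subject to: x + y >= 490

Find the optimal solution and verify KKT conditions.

KKT conditions for min x^2 + y^2 s.t. x + y >= 490:
Stationarity: 2x = mu, 2y = mu
So x = y = mu/2.
Complementary slackness: mu*(x + y - 490) = 0
Primal feasibility: x + y >= 490; dual feasibility: mu >= 0
If mu = 0 then x = y = 0, but 0 + 0 < 490 is infeasible, so the constraint is active.
Constraint active: x + y = 2*(mu/2) = 490 => mu = 490
x = y = 245, f = 120050
Verify: stationarity 2*245 = 490 = mu; primal 245 + 245 = 490 >= 490; dual mu = 490 >= 0; complementary slackness 490*(490 - 490) = 0. All KKT conditions hold.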